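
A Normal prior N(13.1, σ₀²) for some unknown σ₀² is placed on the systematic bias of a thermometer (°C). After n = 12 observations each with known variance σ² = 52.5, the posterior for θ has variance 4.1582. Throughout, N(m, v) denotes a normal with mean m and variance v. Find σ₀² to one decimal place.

σ₀² = 83.9

Posterior precision equals prior precision plus data precision: 1/σ_n² = 1/σ₀² + n/σ².
So 1/σ₀² = 1/4.1582 − 12/52.5 = 0.240489 − 0.228571 = 0.011918.
Hence σ₀² = 1/0.011918 ≈ 83.9.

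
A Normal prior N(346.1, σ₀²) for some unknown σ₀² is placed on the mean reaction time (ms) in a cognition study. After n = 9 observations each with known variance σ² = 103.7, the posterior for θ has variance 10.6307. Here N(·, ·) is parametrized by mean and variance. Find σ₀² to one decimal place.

σ₀² = 137.4

For the Normal–Normal model with known σ², precisions add: τ_n = τ₀ + n/σ².
So 1/σ₀² = 1/10.6307 − 9/103.7 = 0.094067 − 0.086789 = 0.007278.
Hence σ₀² = 1/0.007278 ≈ 137.4.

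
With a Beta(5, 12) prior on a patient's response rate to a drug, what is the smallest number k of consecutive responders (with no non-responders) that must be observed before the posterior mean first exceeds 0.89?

After k responders and 0 non-responders the posterior is Beta(5+k, 12), with mean (5+k)/(5+12+k).
Set (5+k)/(17+k) > 0.89 and solve: k > (0.89·17 − 5)/(1 − 0.89) = 92.091.
The smallest integer exceeding 92.091 is 93, and checking k=93: (98)/(110) = 0.8909 > 0.89.

k = 93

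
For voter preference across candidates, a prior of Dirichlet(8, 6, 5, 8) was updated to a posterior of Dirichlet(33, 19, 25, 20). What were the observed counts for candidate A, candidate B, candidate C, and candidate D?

counts (25, 13, 20, 12)

For a Dirichlet(α) prior with multinomial counts c, the posterior is Dirichlet(α + c) componentwise.
Counts are posterior − prior componentwise: 33−8=25, 19−6=13, 25−5=20, 20−8=12.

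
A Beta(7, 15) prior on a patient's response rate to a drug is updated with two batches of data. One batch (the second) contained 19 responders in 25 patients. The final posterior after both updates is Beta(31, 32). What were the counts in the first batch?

5 responders and 11 non-responders

Sequential conjugate updates are equivalent to a single update on the pooled data, so total successes = posterior α − prior α and total failures = posterior β − prior β.
Total across both batches: 31−7=24 responders, 32−15=17 non-responders.
Subtract the second batch: 24−19=5 responders and 17−6=11 non-responders.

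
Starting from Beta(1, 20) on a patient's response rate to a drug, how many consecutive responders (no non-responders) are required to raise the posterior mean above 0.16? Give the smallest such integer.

k = 3

After k responders and 0 non-responders the posterior is Beta(1+k, 20), with mean (1+k)/(1+20+k).
Set (1+k)/(21+k) > 0.16 and solve: k > (0.16·21 − 1)/(1 − 0.16) = 2.810.
The smallest integer exceeding 2.810 is 3, and checking k=3: (4)/(24) = 0.1667 > 0.16.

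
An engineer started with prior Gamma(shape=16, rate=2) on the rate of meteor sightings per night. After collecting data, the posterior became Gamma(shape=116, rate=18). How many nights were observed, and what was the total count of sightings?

n = 16 nights with total 100 sightings

A Gamma(α, β) prior (rate parametrization) on a Poisson rate with n observations summing to S gives posterior Gamma(α+S, β+n).
Matching: Σxᵢ = 116 − 16 = 100 and n = 18 − 2 = 16.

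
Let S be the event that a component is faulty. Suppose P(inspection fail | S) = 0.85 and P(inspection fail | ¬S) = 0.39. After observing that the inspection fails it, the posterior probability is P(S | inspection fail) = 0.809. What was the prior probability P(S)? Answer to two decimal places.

P(S) = 0.66

Bayes' rule in odds form gives O(S|E) = O(S)·[P(E|S)/P(E|¬S)], hence O(S) = O(S|E)/LR.
Posterior odds = 0.809/(1−0.809) = 4.2356. LR = 0.85/0.39 = 2.1795.
Prior odds = 4.2356/2.1795 = 1.9434, so P(S) = 1.9434/(1+1.9434) ≈ 0.66.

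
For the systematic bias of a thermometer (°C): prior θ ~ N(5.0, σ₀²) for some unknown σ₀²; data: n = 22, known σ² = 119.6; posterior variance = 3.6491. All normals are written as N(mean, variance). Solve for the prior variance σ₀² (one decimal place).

Posterior precision equals prior precision plus data precision: 1/σ_n² = 1/σ₀² + n/σ².
So 1/σ₀² = 1/3.6491 − 22/119.6 = 0.274040 − 0.183946 = 0.090094.
Hence σ₀² = 1/0.090094 ≈ 11.1.

σ₀² = 11.1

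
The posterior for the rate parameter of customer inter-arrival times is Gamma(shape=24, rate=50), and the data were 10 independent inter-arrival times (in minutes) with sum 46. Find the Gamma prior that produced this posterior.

For an exponential likelihood with a Gamma(α, β) prior on the rate, n observations with total T give posterior Gamma(α+n, β+T).
So α = 24 − 10 = 14 and β = 50 − 46 = 4.

Gamma(shape=14, rate=4)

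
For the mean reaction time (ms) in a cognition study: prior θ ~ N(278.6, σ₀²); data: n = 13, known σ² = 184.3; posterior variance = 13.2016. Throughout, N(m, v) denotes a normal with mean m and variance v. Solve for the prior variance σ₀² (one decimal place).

σ₀² = 191.9

For the Normal–Normal model with known σ², precisions add: τ_n = τ₀ + n/σ².
So 1/σ₀² = 1/13.2016 − 13/184.3 = 0.075748 − 0.070537 = 0.005211.
Hence σ₀² = 1/0.005211 ≈ 191.9.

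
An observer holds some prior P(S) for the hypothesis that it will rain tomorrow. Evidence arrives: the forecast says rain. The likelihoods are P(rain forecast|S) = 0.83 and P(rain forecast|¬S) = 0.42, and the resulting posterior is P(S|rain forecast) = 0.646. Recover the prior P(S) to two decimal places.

P(S) = 0.48

In odds form, posterior odds = prior odds × likelihood ratio, so prior odds = posterior odds ÷ LR.
Posterior odds = 0.646/(1−0.646) = 1.8249. LR = 0.83/0.42 = 1.9762.
Prior odds = 1.8249/1.9762 = 0.9234, so P(S) = 0.9234/(1+0.9234) ≈ 0.48.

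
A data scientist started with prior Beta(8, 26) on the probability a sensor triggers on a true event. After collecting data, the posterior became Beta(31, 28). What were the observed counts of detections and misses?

23 detections and 2 misses

Beta is conjugate to the binomial likelihood: posterior = Beta(a+s, b+f).
So s = 31 − 8 = 23 and f = 28 − 26 = 2.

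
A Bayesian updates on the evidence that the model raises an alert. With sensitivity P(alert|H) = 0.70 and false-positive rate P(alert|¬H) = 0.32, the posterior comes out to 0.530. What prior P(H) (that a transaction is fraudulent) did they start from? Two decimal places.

P(H) = 0.34

Bayes' rule in odds form gives O(H|E) = O(H)·[P(E|H)/P(E|¬H)], hence O(H) = O(H|E)/LR.
Posterior odds = 0.530/(1−0.530) = 1.1277. LR = 0.70/0.32 = 2.1875.
Prior odds = 1.1277/2.1875 = 0.5155, so P(H) = 0.5155/(1+0.5155) ≈ 0.34.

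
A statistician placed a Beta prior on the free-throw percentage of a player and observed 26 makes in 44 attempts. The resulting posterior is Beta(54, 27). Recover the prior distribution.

Beta(28, 9)

Beta is conjugate to the binomial likelihood: posterior = Beta(a+s, b+f).
So a = 54 − 26 = 28 and b = 27 − 18 = 9.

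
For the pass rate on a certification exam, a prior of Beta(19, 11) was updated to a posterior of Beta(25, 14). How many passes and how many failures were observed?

Beta is conjugate to the binomial likelihood: posterior = Beta(a+s, b+f).
Match parameters: s=25−19=6, f=14−11=3.

6 passes and 3 failures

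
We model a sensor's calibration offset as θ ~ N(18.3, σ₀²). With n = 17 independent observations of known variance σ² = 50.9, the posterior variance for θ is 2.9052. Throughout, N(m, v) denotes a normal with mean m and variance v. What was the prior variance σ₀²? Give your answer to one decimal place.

σ₀² = 97.8

For the Normal–Normal model with known σ², precisions add: τ_n = τ₀ + n/σ².
So 1/σ₀² = 1/2.9052 − 17/50.9 = 0.344210 − 0.333988 = 0.010222.
Hence σ₀² = 1/0.010222 ≈ 97.8.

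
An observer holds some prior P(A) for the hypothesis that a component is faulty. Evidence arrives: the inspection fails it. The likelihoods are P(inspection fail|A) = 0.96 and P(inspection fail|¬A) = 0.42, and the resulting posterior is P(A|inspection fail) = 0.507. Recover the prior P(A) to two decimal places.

In odds form, posterior odds = prior odds × likelihood ratio, so prior odds = posterior odds ÷ LR.
Posterior odds = 0.507/(1−0.507) = 1.0284. LR = 0.96/0.42 = 2.2857.
Prior odds = 1.0284/2.2857 = 0.4499, so P(A) = 0.4499/(1+0.4499) ≈ 0.31.

P(A) = 0.31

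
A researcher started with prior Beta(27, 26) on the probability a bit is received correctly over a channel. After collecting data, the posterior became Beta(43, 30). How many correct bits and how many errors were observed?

16 correct bits and 4 errors

Under Beta–binomial conjugacy the posterior parameters are (α+s, β+f).
Match parameters: s=43−27=16, f=30−26=4.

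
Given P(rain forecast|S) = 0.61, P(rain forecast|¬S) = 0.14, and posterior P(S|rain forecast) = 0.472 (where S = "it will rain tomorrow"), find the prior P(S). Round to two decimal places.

Bayes' rule in odds form gives O(S|E) = O(S)·[P(E|S)/P(E|¬S)], hence O(S) = O(S|E)/LR.
Posterior odds = 0.472/(1−0.472) = 0.8939. LR = 0.61/0.14 = 4.3571.
Prior odds = 0.8939/4.3571 = 0.2052, so P(S) = 0.2052/(1+0.2052) ≈ 0.17.

P(S) = 0.17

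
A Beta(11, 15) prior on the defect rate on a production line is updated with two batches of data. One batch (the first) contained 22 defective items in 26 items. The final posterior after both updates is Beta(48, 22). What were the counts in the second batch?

Sequential conjugate updates are equivalent to a single update on the pooled data, so total successes = posterior α − prior α and total failures = posterior β − prior β.
Total across both batches: 48−11=37 defective items, 22−15=7 good items.
Subtract the first batch: 37−22=15 defective items and 7−4=3 good items.

15 defective items and 3 good items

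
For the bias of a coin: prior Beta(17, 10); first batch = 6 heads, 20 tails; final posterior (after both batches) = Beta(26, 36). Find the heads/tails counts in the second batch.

Because Beta–binomial updating is additive in the counts, the combined data contributed (α_post−α_prior, β_post−β_prior) successes and failures.
Total across both batches: 26−17=9 heads, 36−10=26 tails.
Subtract the first batch: 9−6=3 heads and 26−20=6 tails.

3 heads and 6 tails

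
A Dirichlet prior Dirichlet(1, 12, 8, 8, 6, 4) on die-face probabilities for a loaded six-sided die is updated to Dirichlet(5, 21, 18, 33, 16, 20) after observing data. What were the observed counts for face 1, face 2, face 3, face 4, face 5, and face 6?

For a Dirichlet(α) prior with multinomial counts c, the posterior is Dirichlet(α + c) componentwise.
Counts are posterior − prior componentwise: 5−1=4, 21−12=9, 18−8=10, 33−8=25, 16−6=10, 20−4=16.

counts (4, 9, 10, 25, 10, 16)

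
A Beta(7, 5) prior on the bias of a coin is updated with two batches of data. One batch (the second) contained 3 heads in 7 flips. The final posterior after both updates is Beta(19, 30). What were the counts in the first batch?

Sequential conjugate updates are equivalent to a single update on the pooled data, so total successes = posterior α − prior α and total failures = posterior β − prior β.
Total across both batches: 19−7=12 heads, 30−5=25 tails.
Subtract the second batch: 12−3=9 heads and 25−4=21 tails.

9 heads and 21 tails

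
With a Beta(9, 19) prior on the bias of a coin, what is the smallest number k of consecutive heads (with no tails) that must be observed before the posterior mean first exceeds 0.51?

After k heads and 0 tails the posterior is Beta(9+k, 19), with mean (9+k)/(9+19+k).
Set (9+k)/(28+k) > 0.51 and solve: k > (0.51·28 − 9)/(1 − 0.51) = 10.776.
The smallest integer exceeding 10.776 is 11, and checking k=11: (20)/(39) = 0.5128 > 0.51.

k = 11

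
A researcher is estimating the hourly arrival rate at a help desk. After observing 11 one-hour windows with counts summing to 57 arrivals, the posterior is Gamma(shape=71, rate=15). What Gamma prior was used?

Gamma–Poisson conjugacy: posterior shape = α + Σxᵢ, posterior rate = β + n.
So α = 71 − 57 = 14 and β = 15 − 11 = 4.

Gamma(shape=14, rate=4)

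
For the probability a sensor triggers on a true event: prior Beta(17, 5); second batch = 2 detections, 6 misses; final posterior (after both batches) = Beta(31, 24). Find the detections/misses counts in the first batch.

12 detections and 13 misses

Sequential conjugate updates are equivalent to a single update on the pooled data, so total successes = posterior α − prior α and total failures = posterior β − prior β.
Total across both batches: 31−17=14 detections, 24−5=19 misses.
Subtract the second batch: 14−2=12 detections and 19−6=13 misses.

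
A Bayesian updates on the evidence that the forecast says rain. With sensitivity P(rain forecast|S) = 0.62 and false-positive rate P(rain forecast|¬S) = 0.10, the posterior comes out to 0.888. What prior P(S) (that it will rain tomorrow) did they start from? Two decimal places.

P(S) = 0.56

In odds form, posterior odds = prior odds × likelihood ratio, so prior odds = posterior odds ÷ LR.
Posterior odds = 0.888/(1−0.888) = 7.9286. LR = 0.62/0.10 = 6.2000.
Prior odds = 7.9286/6.2000 = 1.2788, so P(S) = 1.2788/(1+1.2788) ≈ 0.56.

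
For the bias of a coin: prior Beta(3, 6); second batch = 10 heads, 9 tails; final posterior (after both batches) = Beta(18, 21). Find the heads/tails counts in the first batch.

5 heads and 6 tails

Sequential conjugate updates are equivalent to a single update on the pooled data, so total successes = posterior α − prior α and total failures = posterior β − prior β.
Total across both batches: 18−3=15 heads, 21−6=15 tails.
Subtract the second batch: 15−10=5 heads and 15−9=6 tails.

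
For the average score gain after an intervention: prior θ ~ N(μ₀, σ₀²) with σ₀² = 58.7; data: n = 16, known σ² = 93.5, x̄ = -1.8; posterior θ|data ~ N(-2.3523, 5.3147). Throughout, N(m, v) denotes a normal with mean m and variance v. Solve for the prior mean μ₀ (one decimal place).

μ₀ = -7.9

The posterior mean is a precision-weighted average: μ_n = (τ₀μ₀ + τ_data·x̄)/(τ₀+τ_data), with τ₀=1/σ₀² and τ_data=n/σ².
Here τ₀ = 1/58.7 = 0.017036 and τ_data = 16/93.5 = 0.171123, so τ_n = 0.188159.
Rearranging for μ₀: μ₀ = (μ_n·τ_n − τ_data·x̄)/τ₀ = (-2.3523·0.188159 − 0.171123·-1.8) / 0.017036 = -0.134585/0.017036 ≈ -7.9.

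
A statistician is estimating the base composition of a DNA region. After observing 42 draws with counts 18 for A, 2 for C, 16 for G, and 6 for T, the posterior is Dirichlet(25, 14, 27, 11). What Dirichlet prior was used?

For a Dirichlet(α) prior with multinomial counts c, the posterior is Dirichlet(α + c) componentwise.
Subtract each count from the matching posterior parameter: 25−18=7, 14−2=12, 27−16=11, 11−6=5.

Dirichlet(7, 12, 11, 5)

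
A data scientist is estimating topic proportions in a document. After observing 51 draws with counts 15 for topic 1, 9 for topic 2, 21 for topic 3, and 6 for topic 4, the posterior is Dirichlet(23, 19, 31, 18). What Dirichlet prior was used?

Dirichlet(8, 10, 10, 12)

For a Dirichlet(α) prior with multinomial counts c, the posterior is Dirichlet(α + c) componentwise.
Subtract each count from the matching posterior parameter: 23−15=8, 19−9=10, 31−21=10, 18−6=12.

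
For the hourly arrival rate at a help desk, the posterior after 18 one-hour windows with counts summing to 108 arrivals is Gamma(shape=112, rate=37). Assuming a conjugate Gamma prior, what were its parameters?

Gamma(shape=4, rate=19)

A Gamma(α, β) prior (rate parametrization) on a Poisson rate with n observations summing to S gives posterior Gamma(α+S, β+n).
So α = 112 − 108 = 4 and β = 37 − 18 = 19.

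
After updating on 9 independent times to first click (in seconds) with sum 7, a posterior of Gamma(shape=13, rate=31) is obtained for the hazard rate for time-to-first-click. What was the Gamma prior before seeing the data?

Gamma(shape=4, rate=24)

Gamma–exponential conjugacy: posterior shape = α + n, posterior rate = β + Σtᵢ.
So α = 13 − 9 = 4 and β = 31 − 7 = 24.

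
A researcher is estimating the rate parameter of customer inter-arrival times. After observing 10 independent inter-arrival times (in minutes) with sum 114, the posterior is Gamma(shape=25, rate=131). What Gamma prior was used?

For an exponential likelihood with a Gamma(α, β) prior on the rate, n observations with total T give posterior Gamma(α+n, β+T).
So α = 25 − 10 = 15 and β = 131 − 114 = 17.

Gamma(shape=15, rate=17)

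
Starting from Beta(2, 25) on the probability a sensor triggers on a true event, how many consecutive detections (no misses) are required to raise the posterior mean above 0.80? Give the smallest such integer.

k = 99

After k detections and 0 misses the posterior is Beta(2+k, 25), with mean (2+k)/(2+25+k).
Set (2+k)/(27+k) > 0.80 and solve: k > (0.80·27 − 2)/(1 − 0.80) = 98.000.
The smallest integer exceeding 98.000 is 99, and checking k=99: (101)/(126) = 0.8016 > 0.80.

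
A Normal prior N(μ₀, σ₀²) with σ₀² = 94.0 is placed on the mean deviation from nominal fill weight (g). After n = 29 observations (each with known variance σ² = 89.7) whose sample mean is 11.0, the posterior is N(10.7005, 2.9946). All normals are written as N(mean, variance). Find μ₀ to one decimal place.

With known observation variance, the Normal–Normal posterior has precision τ_n = τ₀ + n/σ² and mean μ_n = (τ₀μ₀ + (n/σ²)x̄)/τ_n.
Here τ₀ = 1/94.0 = 0.010638 and τ_data = 29/89.7 = 0.323300, so τ_n = 0.333938.
Rearranging for μ₀: μ₀ = (μ_n·τ_n − τ_data·x̄)/τ₀ = (10.7005·0.333938 − 0.323300·11.0) / 0.010638 = 0.017004/0.010638 ≈ 1.6.

μ₀ = 1.6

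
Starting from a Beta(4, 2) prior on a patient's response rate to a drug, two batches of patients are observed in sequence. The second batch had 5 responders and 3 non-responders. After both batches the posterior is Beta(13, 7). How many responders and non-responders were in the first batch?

4 responders and 2 non-responders

Sequential conjugate updates are equivalent to a single update on the pooled data, so total successes = posterior α − prior α and total failures = posterior β − prior β.
Total across both batches: 13−4=9 responders, 7−2=5 non-responders.
Subtract the second batch: 9−5=4 responders and 5−3=2 non-responders.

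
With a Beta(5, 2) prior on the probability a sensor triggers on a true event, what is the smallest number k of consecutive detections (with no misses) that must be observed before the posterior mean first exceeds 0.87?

After k detections and 0 misses the posterior is Beta(5+k, 2), with mean (5+k)/(5+2+k).
Set (5+k)/(7+k) > 0.87 and solve: k > (0.87·7 − 5)/(1 − 0.87) = 8.385.
The smallest integer exceeding 8.385 is 9.

k = 9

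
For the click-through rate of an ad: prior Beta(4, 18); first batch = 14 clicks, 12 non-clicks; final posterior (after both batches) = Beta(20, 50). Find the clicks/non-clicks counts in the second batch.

2 clicks and 20 non-clicks

Because Beta–binomial updating is additive in the counts, the combined data contributed (α_post−α_prior, β_post−β_prior) successes and failures.
Total across both batches: 20−4=16 clicks, 50−18=32 non-clicks.
Subtract the first batch: 16−14=2 clicks and 32−12=20 non-clicks.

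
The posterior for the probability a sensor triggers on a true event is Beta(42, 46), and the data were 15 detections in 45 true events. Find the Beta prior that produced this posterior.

A Beta(a, b) prior with s successes and f failures in binomial data gives a Beta(a+s, b+f) posterior.
So a = 42 − 15 = 27 and b = 46 − 30 = 16.

Beta(27, 16)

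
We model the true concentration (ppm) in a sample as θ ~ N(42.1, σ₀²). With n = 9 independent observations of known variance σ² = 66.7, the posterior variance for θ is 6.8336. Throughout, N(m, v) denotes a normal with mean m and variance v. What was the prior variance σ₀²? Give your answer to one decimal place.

σ₀² = 87.7

Posterior precision equals prior precision plus data precision: 1/σ_n² = 1/σ₀² + n/σ².
So 1/σ₀² = 1/6.8336 − 9/66.7 = 0.146336 − 0.134933 = 0.011403.
Hence σ₀² = 1/0.011403 ≈ 87.7.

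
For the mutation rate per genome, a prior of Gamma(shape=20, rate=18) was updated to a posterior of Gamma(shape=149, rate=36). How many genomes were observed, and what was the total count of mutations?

n = 18 genomes with total 129 mutations

Gamma–Poisson conjugacy: posterior shape = α + Σxᵢ, posterior rate = β + n.
Matching: Σxᵢ = 149 − 20 = 129 and n = 36 − 18 = 18.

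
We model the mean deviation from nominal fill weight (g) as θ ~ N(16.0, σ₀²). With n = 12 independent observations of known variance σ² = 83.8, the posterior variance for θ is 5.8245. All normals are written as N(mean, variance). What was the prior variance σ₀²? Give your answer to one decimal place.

Posterior precision equals prior precision plus data precision: 1/σ_n² = 1/σ₀² + n/σ².
So 1/σ₀² = 1/5.8245 − 12/83.8 = 0.171689 − 0.143198 = 0.028491.
Hence σ₀² = 1/0.028491 ≈ 35.1.

σ₀² = 35.1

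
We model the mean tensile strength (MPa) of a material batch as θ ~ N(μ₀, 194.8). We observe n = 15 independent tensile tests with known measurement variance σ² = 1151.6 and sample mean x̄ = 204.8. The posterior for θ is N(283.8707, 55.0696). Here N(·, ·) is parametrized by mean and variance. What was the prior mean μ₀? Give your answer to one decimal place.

The posterior mean is a precision-weighted average: μ_n = (τ₀μ₀ + τ_data·x̄)/(τ₀+τ_data), with τ₀=1/σ₀² and τ_data=n/σ².
Here τ₀ = 1/194.8 = 0.005133 and τ_data = 15/1151.6 = 0.013025, so τ_n = 0.018158.
Rearranging for μ₀: μ₀ = (μ_n·τ_n − τ_data·x̄)/τ₀ = (283.8707·0.018158 − 0.013025·204.8) / 0.005133 = 2.487004/0.005133 ≈ 484.5.

μ₀ = 484.5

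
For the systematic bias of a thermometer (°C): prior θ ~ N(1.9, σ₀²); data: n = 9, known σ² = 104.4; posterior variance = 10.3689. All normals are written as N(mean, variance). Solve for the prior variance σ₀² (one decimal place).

For the Normal–Normal model with known σ², precisions add: τ_n = τ₀ + n/σ².
So 1/σ₀² = 1/10.3689 − 9/104.4 = 0.096442 − 0.086207 = 0.010235.
Hence σ₀² = 1/0.010235 ≈ 97.7.

σ₀² = 97.7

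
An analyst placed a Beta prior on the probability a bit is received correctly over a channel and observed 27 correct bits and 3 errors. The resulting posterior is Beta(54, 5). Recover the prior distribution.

A Beta(a, b) prior with s successes and f failures in binomial data gives a Beta(a+s, b+f) posterior.
So a = 54 − 27 = 27 and b = 5 − 3 = 2.

Beta(27, 2)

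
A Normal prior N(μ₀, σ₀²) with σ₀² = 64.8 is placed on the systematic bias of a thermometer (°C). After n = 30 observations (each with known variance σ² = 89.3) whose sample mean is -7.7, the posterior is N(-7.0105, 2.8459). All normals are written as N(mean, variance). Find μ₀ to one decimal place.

With known observation variance, the Normal–Normal posterior has precision τ_n = τ₀ + n/σ² and mean μ_n = (τ₀μ₀ + (n/σ²)x̄)/τ_n.
Here τ₀ = 1/64.8 = 0.015432 and τ_data = 30/89.3 = 0.335946, so τ_n = 0.351378.
Rearranging for μ₀: μ₀ = (μ_n·τ_n − τ_data·x̄)/τ₀ = (-7.0105·0.351378 − 0.335946·-7.7) / 0.015432 = 0.123449/0.015432 ≈ 8.0.

μ₀ = 8.0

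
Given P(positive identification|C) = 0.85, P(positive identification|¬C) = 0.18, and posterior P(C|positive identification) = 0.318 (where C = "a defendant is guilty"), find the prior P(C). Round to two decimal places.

P(C) = 0.09

Bayes' rule in odds form gives O(C|E) = O(C)·[P(E|C)/P(E|¬C)], hence O(C) = O(C|E)/LR.
Posterior odds = 0.318/(1−0.318) = 0.4663. LR = 0.85/0.18 = 4.7222.
Prior odds = 0.4663/4.7222 = 0.0987, so P(C) = 0.0987/(1+0.0987) ≈ 0.09.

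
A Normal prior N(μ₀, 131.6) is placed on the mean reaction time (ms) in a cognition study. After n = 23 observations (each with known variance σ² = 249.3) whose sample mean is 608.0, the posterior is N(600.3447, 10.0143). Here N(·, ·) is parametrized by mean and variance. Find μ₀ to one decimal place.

With known observation variance, the Normal–Normal posterior has precision τ_n = τ₀ + n/σ² and mean μ_n = (τ₀μ₀ + (n/σ²)x̄)/τ_n.
Here τ₀ = 1/131.6 = 0.007599 and τ_data = 23/249.3 = 0.092258, so τ_n = 0.099857.
Rearranging for μ₀: μ₀ = (μ_n·τ_n − τ_data·x̄)/τ₀ = (600.3447·0.099857 − 0.092258·608.0) / 0.007599 = 3.855757/0.007599 ≈ 507.4.

μ₀ = 507.4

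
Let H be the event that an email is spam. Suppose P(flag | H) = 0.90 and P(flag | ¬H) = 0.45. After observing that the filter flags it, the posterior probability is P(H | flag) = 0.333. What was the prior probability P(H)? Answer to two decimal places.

In odds form, posterior odds = prior odds × likelihood ratio, so prior odds = posterior odds ÷ LR.
Posterior odds = 0.333/(1−0.333) = 0.4993. LR = 0.90/0.45 = 2.0000.
Prior odds = 0.4993/2.0000 = 0.2497, so P(H) = 0.2497/(1+0.2497) ≈ 0.20.

P(H) = 0.20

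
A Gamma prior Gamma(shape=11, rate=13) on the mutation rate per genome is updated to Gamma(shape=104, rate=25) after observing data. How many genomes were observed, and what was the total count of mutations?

n = 12 genomes with total 93 mutations

Gamma–Poisson conjugacy: posterior shape = α + Σxᵢ, posterior rate = β + n.
Matching: Σxᵢ = 104 − 11 = 93 and n = 25 − 13 = 12.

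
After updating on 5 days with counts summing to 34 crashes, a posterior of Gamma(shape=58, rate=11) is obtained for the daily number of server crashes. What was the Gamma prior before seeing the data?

Gamma(shape=24, rate=6)

Gamma–Poisson conjugacy: posterior shape = α + Σxᵢ, posterior rate = β + n.
So α = 58 − 34 = 24 and β = 11 − 5 = 6.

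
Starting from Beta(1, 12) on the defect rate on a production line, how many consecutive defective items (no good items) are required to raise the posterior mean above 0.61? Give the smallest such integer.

k = 18

After k defective items and 0 good items the posterior is Beta(1+k, 12), with mean (1+k)/(1+12+k).
Set (1+k)/(13+k) > 0.61 and solve: k > (0.61·13 − 1)/(1 − 0.61) = 17.769.
The smallest integer exceeding 17.769 is 18, and checking k=18: (19)/(31) = 0.6129 > 0.61.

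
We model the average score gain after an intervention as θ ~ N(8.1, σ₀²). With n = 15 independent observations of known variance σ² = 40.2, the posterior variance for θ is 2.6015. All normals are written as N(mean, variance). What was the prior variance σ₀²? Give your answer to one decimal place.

For the Normal–Normal model with known σ², precisions add: τ_n = τ₀ + n/σ².
So 1/σ₀² = 1/2.6015 − 15/40.2 = 0.384394 − 0.373134 = 0.011260.
Hence σ₀² = 1/0.011260 ≈ 88.8.

σ₀² = 88.8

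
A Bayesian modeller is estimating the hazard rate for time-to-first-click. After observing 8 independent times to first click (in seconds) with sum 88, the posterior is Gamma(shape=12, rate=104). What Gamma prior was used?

Gamma(shape=4, rate=16)

Gamma–exponential conjugacy: posterior shape = α + n, posterior rate = β + Σtᵢ.
So α = 12 − 8 = 4 and β = 104 − 88 = 16.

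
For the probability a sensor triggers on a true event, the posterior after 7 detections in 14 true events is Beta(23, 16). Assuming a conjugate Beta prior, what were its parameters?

Beta(16, 9)

Under Beta–binomial conjugacy the posterior parameters are (α+s, β+f).
So α = 23 − 7 = 16 and β = 16 − 7 = 9.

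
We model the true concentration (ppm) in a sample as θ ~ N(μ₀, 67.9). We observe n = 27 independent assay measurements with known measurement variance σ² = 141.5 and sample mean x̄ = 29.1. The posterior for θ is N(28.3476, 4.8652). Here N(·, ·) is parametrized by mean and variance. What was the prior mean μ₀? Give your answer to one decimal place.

μ₀ = 18.6

With known observation variance, the Normal–Normal posterior has precision τ_n = τ₀ + n/σ² and mean μ_n = (τ₀μ₀ + (n/σ²)x̄)/τ_n.
Here τ₀ = 1/67.9 = 0.014728 and τ_data = 27/141.5 = 0.190813, so τ_n = 0.205541.
Rearranging for μ₀: μ₀ = (μ_n·τ_n − τ_data·x̄)/τ₀ = (28.3476·0.205541 − 0.190813·29.1) / 0.014728 = 0.273936/0.014728 ≈ 18.6.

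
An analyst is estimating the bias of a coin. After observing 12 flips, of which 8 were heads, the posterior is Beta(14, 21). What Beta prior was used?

Beta(6, 17)

Under Beta–binomial conjugacy the posterior parameters are (α+s, β+f).
So α = 14 − 8 = 6 and β = 21 − 4 = 17.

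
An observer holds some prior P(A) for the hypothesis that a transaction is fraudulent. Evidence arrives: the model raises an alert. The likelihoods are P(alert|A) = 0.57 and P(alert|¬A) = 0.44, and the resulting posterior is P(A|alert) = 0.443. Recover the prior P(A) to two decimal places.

P(A) = 0.38

In odds form, posterior odds = prior odds × likelihood ratio, so prior odds = posterior odds ÷ LR.
Posterior odds = 0.443/(1−0.443) = 0.7953. LR = 0.57/0.44 = 1.2955.
Prior odds = 0.7953/1.2955 = 0.6139, so P(A) = 0.6139/(1+0.6139) ≈ 0.38.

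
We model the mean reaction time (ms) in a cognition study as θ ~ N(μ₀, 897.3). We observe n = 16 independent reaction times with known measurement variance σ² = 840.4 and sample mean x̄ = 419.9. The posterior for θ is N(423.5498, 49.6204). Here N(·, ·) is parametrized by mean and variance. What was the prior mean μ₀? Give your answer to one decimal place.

The posterior mean is a precision-weighted average: μ_n = (τ₀μ₀ + τ_data·x̄)/(τ₀+τ_data), with τ₀=1/σ₀² and τ_data=n/σ².
Here τ₀ = 1/897.3 = 0.001114 and τ_data = 16/840.4 = 0.019039, so τ_n = 0.020153.
Rearranging for μ₀: μ₀ = (μ_n·τ_n − τ_data·x̄)/τ₀ = (423.5498·0.020153 − 0.019039·419.9) / 0.001114 = 0.541323/0.001114 ≈ 485.9.

μ₀ = 485.9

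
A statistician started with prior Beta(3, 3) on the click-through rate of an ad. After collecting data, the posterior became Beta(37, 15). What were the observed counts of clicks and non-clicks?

34 clicks and 12 non-clicks

Under Beta–binomial conjugacy the posterior parameters are (a+s, b+f).
So s = 37 − 3 = 34 and f = 15 − 3 = 12.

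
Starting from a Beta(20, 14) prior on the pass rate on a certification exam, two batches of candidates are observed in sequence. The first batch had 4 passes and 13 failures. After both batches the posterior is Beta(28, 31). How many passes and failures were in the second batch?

Sequential conjugate updates are equivalent to a single update on the pooled data, so total successes = posterior α − prior α and total failures = posterior β − prior β.
Total across both batches: 28−20=8 passes, 31−14=17 failures.
Subtract the first batch: 8−4=4 passes and 17−13=4 failures.

4 passes and 4 failures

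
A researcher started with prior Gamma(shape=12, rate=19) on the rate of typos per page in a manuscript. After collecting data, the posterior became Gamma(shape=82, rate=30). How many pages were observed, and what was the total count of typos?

Gamma–Poisson conjugacy: posterior shape = α + Σxᵢ, posterior rate = β + n.
Matching: Σxᵢ = 82 − 12 = 70 and n = 30 − 19 = 11.

n = 11 pages with total 70 typos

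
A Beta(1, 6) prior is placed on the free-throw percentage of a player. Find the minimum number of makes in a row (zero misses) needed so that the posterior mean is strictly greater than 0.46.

k = 5

After k makes and 0 misses the posterior is Beta(1+k, 6), with mean (1+k)/(1+6+k).
Set (1+k)/(7+k) > 0.46 and solve: k > (0.46·7 − 1)/(1 − 0.46) = 4.111.
The smallest integer exceeding 4.111 is 5.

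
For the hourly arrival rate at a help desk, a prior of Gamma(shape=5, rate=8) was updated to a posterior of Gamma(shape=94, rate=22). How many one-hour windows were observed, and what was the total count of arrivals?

n = 14 one-hour windows with total 89 arrivals

A Gamma(α, β) prior (rate parametrization) on a Poisson rate with n observations summing to S gives posterior Gamma(α+S, β+n).
Matching: Σxᵢ = 94 − 5 = 89 and n = 22 − 8 = 14.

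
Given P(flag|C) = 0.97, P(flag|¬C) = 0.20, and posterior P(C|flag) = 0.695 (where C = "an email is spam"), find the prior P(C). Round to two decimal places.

Bayes' rule in odds form gives O(C|E) = O(C)·[P(E|C)/P(E|¬C)], hence O(C) = O(C|E)/LR.
Posterior odds = 0.695/(1−0.695) = 2.2787. LR = 0.97/0.20 = 4.8500.
Prior odds = 2.2787/4.8500 = 0.4698, so P(C) = 0.4698/(1+0.4698) ≈ 0.32.

P(C) = 0.32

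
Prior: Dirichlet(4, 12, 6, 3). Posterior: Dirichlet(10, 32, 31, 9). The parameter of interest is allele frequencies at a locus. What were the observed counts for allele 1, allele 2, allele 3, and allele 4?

For a Dirichlet(α) prior with multinomial counts c, the posterior is Dirichlet(α + c) componentwise.
Counts are posterior − prior componentwise: 10−4=6, 32−12=20, 31−6=25, 9−3=6.

counts (6, 20, 25, 6)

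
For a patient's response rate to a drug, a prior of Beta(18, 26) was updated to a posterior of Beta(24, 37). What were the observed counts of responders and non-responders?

6 responders and 11 non-responders

Beta is conjugate to the binomial likelihood: posterior = Beta(a+s, b+f).
Match parameters: s=24−18=6, f=37−26=11.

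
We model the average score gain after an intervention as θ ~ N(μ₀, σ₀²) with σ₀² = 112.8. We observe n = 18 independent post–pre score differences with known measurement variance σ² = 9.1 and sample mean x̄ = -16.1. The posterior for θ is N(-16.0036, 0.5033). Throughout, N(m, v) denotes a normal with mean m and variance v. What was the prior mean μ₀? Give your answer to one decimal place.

μ₀ = 5.5

With known observation variance, the Normal–Normal posterior has precision τ_n = τ₀ + n/σ² and mean μ_n = (τ₀μ₀ + (n/σ²)x̄)/τ_n.
Here τ₀ = 1/112.8 = 0.008865 and τ_data = 18/9.1 = 1.978022, so τ_n = 1.986887.
Rearranging for μ₀: μ₀ = (μ_n·τ_n − τ_data·x̄)/τ₀ = (-16.0036·1.986887 − 1.978022·-16.1) / 0.008865 = 0.048809/0.008865 ≈ 5.5.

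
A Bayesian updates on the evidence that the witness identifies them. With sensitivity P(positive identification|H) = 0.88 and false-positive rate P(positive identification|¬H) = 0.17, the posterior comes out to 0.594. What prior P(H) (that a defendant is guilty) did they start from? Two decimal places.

Bayes' rule in odds form gives O(H|E) = O(H)·[P(E|H)/P(E|¬H)], hence O(H) = O(H|E)/LR.
Posterior odds = 0.594/(1−0.594) = 1.4631. LR = 0.88/0.17 = 5.1765.
Prior odds = 1.4631/5.1765 = 0.2826, so P(H) = 0.2826/(1+0.2826) ≈ 0.22.

P(H) = 0.22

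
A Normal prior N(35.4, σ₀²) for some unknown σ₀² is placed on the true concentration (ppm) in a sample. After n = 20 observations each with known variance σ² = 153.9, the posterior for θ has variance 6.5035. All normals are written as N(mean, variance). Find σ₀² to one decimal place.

Posterior precision equals prior precision plus data precision: 1/σ_n² = 1/σ₀² + n/σ².
So 1/σ₀² = 1/6.5035 − 20/153.9 = 0.153763 − 0.129955 = 0.023808.
Hence σ₀² = 1/0.023808 ≈ 42.0.

σ₀² = 42.0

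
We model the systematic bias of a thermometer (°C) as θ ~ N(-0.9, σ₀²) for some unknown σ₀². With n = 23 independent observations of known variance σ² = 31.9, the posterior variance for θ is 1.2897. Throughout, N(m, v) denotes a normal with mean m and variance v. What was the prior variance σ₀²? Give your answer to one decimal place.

For the Normal–Normal model with known σ², precisions add: τ_n = τ₀ + n/σ².
So 1/σ₀² = 1/1.2897 − 23/31.9 = 0.775374 − 0.721003 = 0.054371.
Hence σ₀² = 1/0.054371 ≈ 18.4.

σ₀² = 18.4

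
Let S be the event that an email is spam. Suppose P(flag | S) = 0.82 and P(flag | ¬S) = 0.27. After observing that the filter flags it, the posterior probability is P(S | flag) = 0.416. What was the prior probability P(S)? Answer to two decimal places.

P(S) = 0.19

In odds form, posterior odds = prior odds × likelihood ratio, so prior odds = posterior odds ÷ LR.
Posterior odds = 0.416/(1−0.416) = 0.7123. LR = 0.82/0.27 = 3.0370.
Prior odds = 0.7123/3.0370 = 0.2345, so P(S) = 0.2345/(1+0.2345) ≈ 0.19.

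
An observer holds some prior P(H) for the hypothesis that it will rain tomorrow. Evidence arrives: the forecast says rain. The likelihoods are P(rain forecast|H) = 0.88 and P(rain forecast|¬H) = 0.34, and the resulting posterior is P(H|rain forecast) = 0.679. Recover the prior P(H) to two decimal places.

Bayes' rule in odds form gives O(H|E) = O(H)·[P(E|H)/P(E|¬H)], hence O(H) = O(H|E)/LR.
Posterior odds = 0.679/(1−0.679) = 2.1153. LR = 0.88/0.34 = 2.5882.
Prior odds = 2.1153/2.5882 = 0.8173, so P(H) = 0.8173/(1+0.8173) ≈ 0.45.

P(H) = 0.45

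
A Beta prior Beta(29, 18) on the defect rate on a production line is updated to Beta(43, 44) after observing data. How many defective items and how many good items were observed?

14 defective items and 26 good items

Under Beta–binomial conjugacy the posterior parameters are (α+s, β+f).
So s = 43 − 29 = 14 and f = 44 − 18 = 26.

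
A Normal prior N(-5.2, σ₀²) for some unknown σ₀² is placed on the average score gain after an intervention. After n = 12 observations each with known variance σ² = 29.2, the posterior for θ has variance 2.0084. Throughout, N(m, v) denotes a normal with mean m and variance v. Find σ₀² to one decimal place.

For the Normal–Normal model with known σ², precisions add: τ_n = τ₀ + n/σ².
So 1/σ₀² = 1/2.0084 − 12/29.2 = 0.497909 − 0.410959 = 0.086950.
Hence σ₀² = 1/0.086950 ≈ 11.5.

σ₀² = 11.5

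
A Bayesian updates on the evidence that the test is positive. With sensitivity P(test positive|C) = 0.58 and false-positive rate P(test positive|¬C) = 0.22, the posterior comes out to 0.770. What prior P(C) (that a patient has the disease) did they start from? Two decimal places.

Bayes' rule in odds form gives O(C|E) = O(C)·[P(E|C)/P(E|¬C)], hence O(C) = O(C|E)/LR.
Posterior odds = 0.770/(1−0.770) = 3.3478. LR = 0.58/0.22 = 2.6364.
Prior odds = 3.3478/2.6364 = 1.2698, so P(C) = 1.2698/(1+1.2698) ≈ 0.56.

P(C) = 0.56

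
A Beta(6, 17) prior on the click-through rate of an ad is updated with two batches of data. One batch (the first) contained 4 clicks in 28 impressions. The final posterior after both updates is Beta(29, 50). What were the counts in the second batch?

Because Beta–binomial updating is additive in the counts, the combined data contributed (α_post−α_prior, β_post−β_prior) successes and failures.
Total across both batches: 29−6=23 clicks, 50−17=33 non-clicks.
Subtract the first batch: 23−4=19 clicks and 33−24=9 non-clicks.

19 clicks and 9 non-clicks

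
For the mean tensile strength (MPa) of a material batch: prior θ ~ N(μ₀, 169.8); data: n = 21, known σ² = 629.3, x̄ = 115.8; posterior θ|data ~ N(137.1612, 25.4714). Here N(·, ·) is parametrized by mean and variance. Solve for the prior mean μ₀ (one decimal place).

μ₀ = 258.2

The posterior mean is a precision-weighted average: μ_n = (τ₀μ₀ + τ_data·x̄)/(τ₀+τ_data), with τ₀=1/σ₀² and τ_data=n/σ².
Here τ₀ = 1/169.8 = 0.005889 and τ_data = 21/629.3 = 0.033370, so τ_n = 0.039259.
Rearranging for μ₀: μ₀ = (μ_n·τ_n − τ_data·x̄)/τ₀ = (137.1612·0.039259 − 0.033370·115.8) / 0.005889 = 1.520566/0.005889 ≈ 258.2.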